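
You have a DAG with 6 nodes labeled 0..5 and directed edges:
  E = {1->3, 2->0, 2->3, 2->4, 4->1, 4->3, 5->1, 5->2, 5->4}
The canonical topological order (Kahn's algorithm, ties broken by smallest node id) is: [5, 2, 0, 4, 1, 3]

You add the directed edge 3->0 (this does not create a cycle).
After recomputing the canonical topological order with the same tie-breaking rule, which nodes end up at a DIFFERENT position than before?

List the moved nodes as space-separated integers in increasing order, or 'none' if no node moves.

Answer: 0 1 3 4

Derivation:
Old toposort: [5, 2, 0, 4, 1, 3]
Added edge 3->0
Recompute Kahn (smallest-id tiebreak):
  initial in-degrees: [2, 2, 1, 3, 2, 0]
  ready (indeg=0): [5]
  pop 5: indeg[1]->1; indeg[2]->0; indeg[4]->1 | ready=[2] | order so far=[5]
  pop 2: indeg[0]->1; indeg[3]->2; indeg[4]->0 | ready=[4] | order so far=[5, 2]
  pop 4: indeg[1]->0; indeg[3]->1 | ready=[1] | order so far=[5, 2, 4]
  pop 1: indeg[3]->0 | ready=[3] | order so far=[5, 2, 4, 1]
  pop 3: indeg[0]->0 | ready=[0] | order so far=[5, 2, 4, 1, 3]
  pop 0: no out-edges | ready=[] | order so far=[5, 2, 4, 1, 3, 0]
New canonical toposort: [5, 2, 4, 1, 3, 0]
Compare positions:
  Node 0: index 2 -> 5 (moved)
  Node 1: index 4 -> 3 (moved)
  Node 2: index 1 -> 1 (same)
  Node 3: index 5 -> 4 (moved)
  Node 4: index 3 -> 2 (moved)
  Node 5: index 0 -> 0 (same)
Nodes that changed position: 0 1 3 4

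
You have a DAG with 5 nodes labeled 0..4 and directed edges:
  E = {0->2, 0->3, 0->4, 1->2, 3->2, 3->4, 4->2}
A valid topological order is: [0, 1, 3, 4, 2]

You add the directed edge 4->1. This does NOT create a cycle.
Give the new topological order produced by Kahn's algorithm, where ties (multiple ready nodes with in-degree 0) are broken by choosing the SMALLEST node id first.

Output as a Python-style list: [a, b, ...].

Old toposort: [0, 1, 3, 4, 2]
Added edge: 4->1
Position of 4 (3) > position of 1 (1). Must reorder: 4 must now come before 1.
Run Kahn's algorithm (break ties by smallest node id):
  initial in-degrees: [0, 1, 4, 1, 2]
  ready (indeg=0): [0]
  pop 0: indeg[2]->3; indeg[3]->0; indeg[4]->1 | ready=[3] | order so far=[0]
  pop 3: indeg[2]->2; indeg[4]->0 | ready=[4] | order so far=[0, 3]
  pop 4: indeg[1]->0; indeg[2]->1 | ready=[1] | order so far=[0, 3, 4]
  pop 1: indeg[2]->0 | ready=[2] | order so far=[0, 3, 4, 1]
  pop 2: no out-edges | ready=[] | order so far=[0, 3, 4, 1, 2]
  Result: [0, 3, 4, 1, 2]

Answer: [0, 3, 4, 1, 2]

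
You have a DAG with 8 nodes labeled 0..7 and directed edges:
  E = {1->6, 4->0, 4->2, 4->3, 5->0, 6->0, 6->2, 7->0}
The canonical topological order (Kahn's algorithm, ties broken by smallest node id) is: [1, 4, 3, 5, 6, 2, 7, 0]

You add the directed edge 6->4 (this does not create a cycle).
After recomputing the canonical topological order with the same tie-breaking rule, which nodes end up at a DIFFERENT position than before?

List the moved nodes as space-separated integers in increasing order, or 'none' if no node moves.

Answer: 2 3 4 5 6

Derivation:
Old toposort: [1, 4, 3, 5, 6, 2, 7, 0]
Added edge 6->4
Recompute Kahn (smallest-id tiebreak):
  initial in-degrees: [4, 0, 2, 1, 1, 0, 1, 0]
  ready (indeg=0): [1, 5, 7]
  pop 1: indeg[6]->0 | ready=[5, 6, 7] | order so far=[1]
  pop 5: indeg[0]->3 | ready=[6, 7] | order so far=[1, 5]
  pop 6: indeg[0]->2; indeg[2]->1; indeg[4]->0 | ready=[4, 7] | order so far=[1, 5, 6]
  pop 4: indeg[0]->1; indeg[2]->0; indeg[3]->0 | ready=[2, 3, 7] | order so far=[1, 5, 6, 4]
  pop 2: no out-edges | ready=[3, 7] | order so far=[1, 5, 6, 4, 2]
  pop 3: no out-edges | ready=[7] | order so far=[1, 5, 6, 4, 2, 3]
  pop 7: indeg[0]->0 | ready=[0] | order so far=[1, 5, 6, 4, 2, 3, 7]
  pop 0: no out-edges | ready=[] | order so far=[1, 5, 6, 4, 2, 3, 7, 0]
New canonical toposort: [1, 5, 6, 4, 2, 3, 7, 0]
Compare positions:
  Node 0: index 7 -> 7 (same)
  Node 1: index 0 -> 0 (same)
  Node 2: index 5 -> 4 (moved)
  Node 3: index 2 -> 5 (moved)
  Node 4: index 1 -> 3 (moved)
  Node 5: index 3 -> 1 (moved)
  Node 6: index 4 -> 2 (moved)
  Node 7: index 6 -> 6 (same)
Nodes that changed position: 2 3 4 5 6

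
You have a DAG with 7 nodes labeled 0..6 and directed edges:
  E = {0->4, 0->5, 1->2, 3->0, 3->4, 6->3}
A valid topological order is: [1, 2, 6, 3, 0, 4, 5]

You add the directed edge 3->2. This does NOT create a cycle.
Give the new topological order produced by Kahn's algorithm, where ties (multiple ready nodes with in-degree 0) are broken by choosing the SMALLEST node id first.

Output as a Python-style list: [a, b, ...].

Answer: [1, 6, 3, 0, 2, 4, 5]

Derivation:
Old toposort: [1, 2, 6, 3, 0, 4, 5]
Added edge: 3->2
Position of 3 (3) > position of 2 (1). Must reorder: 3 must now come before 2.
Run Kahn's algorithm (break ties by smallest node id):
  initial in-degrees: [1, 0, 2, 1, 2, 1, 0]
  ready (indeg=0): [1, 6]
  pop 1: indeg[2]->1 | ready=[6] | order so far=[1]
  pop 6: indeg[3]->0 | ready=[3] | order so far=[1, 6]
  pop 3: indeg[0]->0; indeg[2]->0; indeg[4]->1 | ready=[0, 2] | order so far=[1, 6, 3]
  pop 0: indeg[4]->0; indeg[5]->0 | ready=[2, 4, 5] | order so far=[1, 6, 3, 0]
  pop 2: no out-edges | ready=[4, 5] | order so far=[1, 6, 3, 0, 2]
  pop 4: no out-edges | ready=[5] | order so far=[1, 6, 3, 0, 2, 4]
  pop 5: no out-edges | ready=[] | order so far=[1, 6, 3, 0, 2, 4, 5]
  Result: [1, 6, 3, 0, 2, 4, 5]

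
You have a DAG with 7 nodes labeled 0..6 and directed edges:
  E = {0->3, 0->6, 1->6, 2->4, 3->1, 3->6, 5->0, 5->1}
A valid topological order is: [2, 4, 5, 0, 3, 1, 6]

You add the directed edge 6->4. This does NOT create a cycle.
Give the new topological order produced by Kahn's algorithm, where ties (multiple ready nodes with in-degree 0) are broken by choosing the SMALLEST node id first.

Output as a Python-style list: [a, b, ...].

Answer: [2, 5, 0, 3, 1, 6, 4]

Derivation:
Old toposort: [2, 4, 5, 0, 3, 1, 6]
Added edge: 6->4
Position of 6 (6) > position of 4 (1). Must reorder: 6 must now come before 4.
Run Kahn's algorithm (break ties by smallest node id):
  initial in-degrees: [1, 2, 0, 1, 2, 0, 3]
  ready (indeg=0): [2, 5]
  pop 2: indeg[4]->1 | ready=[5] | order so far=[2]
  pop 5: indeg[0]->0; indeg[1]->1 | ready=[0] | order so far=[2, 5]
  pop 0: indeg[3]->0; indeg[6]->2 | ready=[3] | order so far=[2, 5, 0]
  pop 3: indeg[1]->0; indeg[6]->1 | ready=[1] | order so far=[2, 5, 0, 3]
  pop 1: indeg[6]->0 | ready=[6] | order so far=[2, 5, 0, 3, 1]
  pop 6: indeg[4]->0 | ready=[4] | order so far=[2, 5, 0, 3, 1, 6]
  pop 4: no out-edges | ready=[] | order so far=[2, 5, 0, 3, 1, 6, 4]
  Result: [2, 5, 0, 3, 1, 6, 4]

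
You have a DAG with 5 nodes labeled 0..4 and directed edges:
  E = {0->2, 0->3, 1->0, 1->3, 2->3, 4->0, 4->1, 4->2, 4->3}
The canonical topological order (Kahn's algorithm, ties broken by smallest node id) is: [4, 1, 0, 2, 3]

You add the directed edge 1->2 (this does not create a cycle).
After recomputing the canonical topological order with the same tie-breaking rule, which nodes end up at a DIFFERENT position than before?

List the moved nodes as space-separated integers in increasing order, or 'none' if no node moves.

Old toposort: [4, 1, 0, 2, 3]
Added edge 1->2
Recompute Kahn (smallest-id tiebreak):
  initial in-degrees: [2, 1, 3, 4, 0]
  ready (indeg=0): [4]
  pop 4: indeg[0]->1; indeg[1]->0; indeg[2]->2; indeg[3]->3 | ready=[1] | order so far=[4]
  pop 1: indeg[0]->0; indeg[2]->1; indeg[3]->2 | ready=[0] | order so far=[4, 1]
  pop 0: indeg[2]->0; indeg[3]->1 | ready=[2] | order so far=[4, 1, 0]
  pop 2: indeg[3]->0 | ready=[3] | order so far=[4, 1, 0, 2]
  pop 3: no out-edges | ready=[] | order so far=[4, 1, 0, 2, 3]
New canonical toposort: [4, 1, 0, 2, 3]
Compare positions:
  Node 0: index 2 -> 2 (same)
  Node 1: index 1 -> 1 (same)
  Node 2: index 3 -> 3 (same)
  Node 3: index 4 -> 4 (same)
  Node 4: index 0 -> 0 (same)
Nodes that changed position: none

Answer: none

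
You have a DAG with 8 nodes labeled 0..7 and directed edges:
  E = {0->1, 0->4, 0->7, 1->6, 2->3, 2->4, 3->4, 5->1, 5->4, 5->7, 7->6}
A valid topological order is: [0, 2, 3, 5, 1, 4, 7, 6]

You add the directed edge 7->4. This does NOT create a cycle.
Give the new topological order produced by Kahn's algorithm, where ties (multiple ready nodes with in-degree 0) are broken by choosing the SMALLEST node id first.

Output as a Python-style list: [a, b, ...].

Old toposort: [0, 2, 3, 5, 1, 4, 7, 6]
Added edge: 7->4
Position of 7 (6) > position of 4 (5). Must reorder: 7 must now come before 4.
Run Kahn's algorithm (break ties by smallest node id):
  initial in-degrees: [0, 2, 0, 1, 5, 0, 2, 2]
  ready (indeg=0): [0, 2, 5]
  pop 0: indeg[1]->1; indeg[4]->4; indeg[7]->1 | ready=[2, 5] | order so far=[0]
  pop 2: indeg[3]->0; indeg[4]->3 | ready=[3, 5] | order so far=[0, 2]
  pop 3: indeg[4]->2 | ready=[5] | order so far=[0, 2, 3]
  pop 5: indeg[1]->0; indeg[4]->1; indeg[7]->0 | ready=[1, 7] | order so far=[0, 2, 3, 5]
  pop 1: indeg[6]->1 | ready=[7] | order so far=[0, 2, 3, 5, 1]
  pop 7: indeg[4]->0; indeg[6]->0 | ready=[4, 6] | order so far=[0, 2, 3, 5, 1, 7]
  pop 4: no out-edges | ready=[6] | order so far=[0, 2, 3, 5, 1, 7, 4]
  pop 6: no out-edges | ready=[] | order so far=[0, 2, 3, 5, 1, 7, 4, 6]
  Result: [0, 2, 3, 5, 1, 7, 4, 6]

Answer: [0, 2, 3, 5, 1, 7, 4, 6]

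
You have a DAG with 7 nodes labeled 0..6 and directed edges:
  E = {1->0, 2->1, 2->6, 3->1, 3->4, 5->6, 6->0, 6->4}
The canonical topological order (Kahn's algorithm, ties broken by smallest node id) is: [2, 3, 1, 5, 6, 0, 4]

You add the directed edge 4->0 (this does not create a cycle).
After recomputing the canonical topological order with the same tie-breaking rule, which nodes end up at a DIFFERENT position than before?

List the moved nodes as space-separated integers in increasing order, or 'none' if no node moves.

Old toposort: [2, 3, 1, 5, 6, 0, 4]
Added edge 4->0
Recompute Kahn (smallest-id tiebreak):
  initial in-degrees: [3, 2, 0, 0, 2, 0, 2]
  ready (indeg=0): [2, 3, 5]
  pop 2: indeg[1]->1; indeg[6]->1 | ready=[3, 5] | order so far=[2]
  pop 3: indeg[1]->0; indeg[4]->1 | ready=[1, 5] | order so far=[2, 3]
  pop 1: indeg[0]->2 | ready=[5] | order so far=[2, 3, 1]
  pop 5: indeg[6]->0 | ready=[6] | order so far=[2, 3, 1, 5]
  pop 6: indeg[0]->1; indeg[4]->0 | ready=[4] | order so far=[2, 3, 1, 5, 6]
  pop 4: indeg[0]->0 | ready=[0] | order so far=[2, 3, 1, 5, 6, 4]
  pop 0: no out-edges | ready=[] | order so far=[2, 3, 1, 5, 6, 4, 0]
New canonical toposort: [2, 3, 1, 5, 6, 4, 0]
Compare positions:
  Node 0: index 5 -> 6 (moved)
  Node 1: index 2 -> 2 (same)
  Node 2: index 0 -> 0 (same)
  Node 3: index 1 -> 1 (same)
  Node 4: index 6 -> 5 (moved)
  Node 5: index 3 -> 3 (same)
  Node 6: index 4 -> 4 (same)
Nodes that changed position: 0 4

Answer: 0 4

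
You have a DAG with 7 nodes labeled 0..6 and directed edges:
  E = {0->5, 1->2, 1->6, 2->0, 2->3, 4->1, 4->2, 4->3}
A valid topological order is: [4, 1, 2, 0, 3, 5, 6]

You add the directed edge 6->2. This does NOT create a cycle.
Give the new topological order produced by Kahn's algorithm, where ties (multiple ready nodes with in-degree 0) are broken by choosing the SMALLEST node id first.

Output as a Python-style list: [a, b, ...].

Answer: [4, 1, 6, 2, 0, 3, 5]

Derivation:
Old toposort: [4, 1, 2, 0, 3, 5, 6]
Added edge: 6->2
Position of 6 (6) > position of 2 (2). Must reorder: 6 must now come before 2.
Run Kahn's algorithm (break ties by smallest node id):
  initial in-degrees: [1, 1, 3, 2, 0, 1, 1]
  ready (indeg=0): [4]
  pop 4: indeg[1]->0; indeg[2]->2; indeg[3]->1 | ready=[1] | order so far=[4]
  pop 1: indeg[2]->1; indeg[6]->0 | ready=[6] | order so far=[4, 1]
  pop 6: indeg[2]->0 | ready=[2] | order so far=[4, 1, 6]
  pop 2: indeg[0]->0; indeg[3]->0 | ready=[0, 3] | order so far=[4, 1, 6, 2]
  pop 0: indeg[5]->0 | ready=[3, 5] | order so far=[4, 1, 6, 2, 0]
  pop 3: no out-edges | ready=[5] | order so far=[4, 1, 6, 2, 0, 3]
  pop 5: no out-edges | ready=[] | order so far=[4, 1, 6, 2, 0, 3, 5]
  Result: [4, 1, 6, 2, 0, 3, 5]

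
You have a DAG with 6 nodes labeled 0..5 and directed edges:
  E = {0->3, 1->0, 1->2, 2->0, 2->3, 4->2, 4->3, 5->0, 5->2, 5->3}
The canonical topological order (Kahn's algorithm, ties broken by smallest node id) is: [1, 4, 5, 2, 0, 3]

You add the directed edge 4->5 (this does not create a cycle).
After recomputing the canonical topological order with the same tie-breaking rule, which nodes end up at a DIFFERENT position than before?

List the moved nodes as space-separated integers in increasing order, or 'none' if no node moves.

Answer: none

Derivation:
Old toposort: [1, 4, 5, 2, 0, 3]
Added edge 4->5
Recompute Kahn (smallest-id tiebreak):
  initial in-degrees: [3, 0, 3, 4, 0, 1]
  ready (indeg=0): [1, 4]
  pop 1: indeg[0]->2; indeg[2]->2 | ready=[4] | order so far=[1]
  pop 4: indeg[2]->1; indeg[3]->3; indeg[5]->0 | ready=[5] | order so far=[1, 4]
  pop 5: indeg[0]->1; indeg[2]->0; indeg[3]->2 | ready=[2] | order so far=[1, 4, 5]
  pop 2: indeg[0]->0; indeg[3]->1 | ready=[0] | order so far=[1, 4, 5, 2]
  pop 0: indeg[3]->0 | ready=[3] | order so far=[1, 4, 5, 2, 0]
  pop 3: no out-edges | ready=[] | order so far=[1, 4, 5, 2, 0, 3]
New canonical toposort: [1, 4, 5, 2, 0, 3]
Compare positions:
  Node 0: index 4 -> 4 (same)
  Node 1: index 0 -> 0 (same)
  Node 2: index 3 -> 3 (same)
  Node 3: index 5 -> 5 (same)
  Node 4: index 1 -> 1 (same)
  Node 5: index 2 -> 2 (same)
Nodes that changed position: none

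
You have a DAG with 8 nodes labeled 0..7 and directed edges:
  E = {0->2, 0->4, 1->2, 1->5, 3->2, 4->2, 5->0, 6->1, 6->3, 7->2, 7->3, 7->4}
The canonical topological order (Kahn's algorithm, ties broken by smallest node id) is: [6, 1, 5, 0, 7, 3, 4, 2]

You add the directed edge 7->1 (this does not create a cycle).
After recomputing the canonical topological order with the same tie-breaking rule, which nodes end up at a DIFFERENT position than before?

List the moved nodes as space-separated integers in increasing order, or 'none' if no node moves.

Old toposort: [6, 1, 5, 0, 7, 3, 4, 2]
Added edge 7->1
Recompute Kahn (smallest-id tiebreak):
  initial in-degrees: [1, 2, 5, 2, 2, 1, 0, 0]
  ready (indeg=0): [6, 7]
  pop 6: indeg[1]->1; indeg[3]->1 | ready=[7] | order so far=[6]
  pop 7: indeg[1]->0; indeg[2]->4; indeg[3]->0; indeg[4]->1 | ready=[1, 3] | order so far=[6, 7]
  pop 1: indeg[2]->3; indeg[5]->0 | ready=[3, 5] | order so far=[6, 7, 1]
  pop 3: indeg[2]->2 | ready=[5] | order so far=[6, 7, 1, 3]
  pop 5: indeg[0]->0 | ready=[0] | order so far=[6, 7, 1, 3, 5]
  pop 0: indeg[2]->1; indeg[4]->0 | ready=[4] | order so far=[6, 7, 1, 3, 5, 0]
  pop 4: indeg[2]->0 | ready=[2] | order so far=[6, 7, 1, 3, 5, 0, 4]
  pop 2: no out-edges | ready=[] | order so far=[6, 7, 1, 3, 5, 0, 4, 2]
New canonical toposort: [6, 7, 1, 3, 5, 0, 4, 2]
Compare positions:
  Node 0: index 3 -> 5 (moved)
  Node 1: index 1 -> 2 (moved)
  Node 2: index 7 -> 7 (same)
  Node 3: index 5 -> 3 (moved)
  Node 4: index 6 -> 6 (same)
  Node 5: index 2 -> 4 (moved)
  Node 6: index 0 -> 0 (same)
  Node 7: index 4 -> 1 (moved)
Nodes that changed position: 0 1 3 5 7

Answer: 0 1 3 5 7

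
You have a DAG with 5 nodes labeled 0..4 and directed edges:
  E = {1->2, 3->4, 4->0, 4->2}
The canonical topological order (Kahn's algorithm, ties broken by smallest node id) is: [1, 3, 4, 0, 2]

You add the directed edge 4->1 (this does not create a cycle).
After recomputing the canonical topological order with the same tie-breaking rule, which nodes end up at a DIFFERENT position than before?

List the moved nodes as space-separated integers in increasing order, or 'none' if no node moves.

Answer: 0 1 3 4

Derivation:
Old toposort: [1, 3, 4, 0, 2]
Added edge 4->1
Recompute Kahn (smallest-id tiebreak):
  initial in-degrees: [1, 1, 2, 0, 1]
  ready (indeg=0): [3]
  pop 3: indeg[4]->0 | ready=[4] | order so far=[3]
  pop 4: indeg[0]->0; indeg[1]->0; indeg[2]->1 | ready=[0, 1] | order so far=[3, 4]
  pop 0: no out-edges | ready=[1] | order so far=[3, 4, 0]
  pop 1: indeg[2]->0 | ready=[2] | order so far=[3, 4, 0, 1]
  pop 2: no out-edges | ready=[] | order so far=[3, 4, 0, 1, 2]
New canonical toposort: [3, 4, 0, 1, 2]
Compare positions:
  Node 0: index 3 -> 2 (moved)
  Node 1: index 0 -> 3 (moved)
  Node 2: index 4 -> 4 (same)
  Node 3: index 1 -> 0 (moved)
  Node 4: index 2 -> 1 (moved)
Nodes that changed position: 0 1 3 4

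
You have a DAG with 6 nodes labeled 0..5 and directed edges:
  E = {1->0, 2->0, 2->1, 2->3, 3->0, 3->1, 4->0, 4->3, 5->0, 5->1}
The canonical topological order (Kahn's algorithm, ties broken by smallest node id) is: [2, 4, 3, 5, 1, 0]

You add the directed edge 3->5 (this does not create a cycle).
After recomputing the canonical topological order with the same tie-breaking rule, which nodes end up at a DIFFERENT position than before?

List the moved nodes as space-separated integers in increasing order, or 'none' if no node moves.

Answer: none

Derivation:
Old toposort: [2, 4, 3, 5, 1, 0]
Added edge 3->5
Recompute Kahn (smallest-id tiebreak):
  initial in-degrees: [5, 3, 0, 2, 0, 1]
  ready (indeg=0): [2, 4]
  pop 2: indeg[0]->4; indeg[1]->2; indeg[3]->1 | ready=[4] | order so far=[2]
  pop 4: indeg[0]->3; indeg[3]->0 | ready=[3] | order so far=[2, 4]
  pop 3: indeg[0]->2; indeg[1]->1; indeg[5]->0 | ready=[5] | order so far=[2, 4, 3]
  pop 5: indeg[0]->1; indeg[1]->0 | ready=[1] | order so far=[2, 4, 3, 5]
  pop 1: indeg[0]->0 | ready=[0] | order so far=[2, 4, 3, 5, 1]
  pop 0: no out-edges | ready=[] | order so far=[2, 4, 3, 5, 1, 0]
New canonical toposort: [2, 4, 3, 5, 1, 0]
Compare positions:
  Node 0: index 5 -> 5 (same)
  Node 1: index 4 -> 4 (same)
  Node 2: index 0 -> 0 (same)
  Node 3: index 2 -> 2 (same)
  Node 4: index 1 -> 1 (same)
  Node 5: index 3 -> 3 (same)
Nodes that changed position: none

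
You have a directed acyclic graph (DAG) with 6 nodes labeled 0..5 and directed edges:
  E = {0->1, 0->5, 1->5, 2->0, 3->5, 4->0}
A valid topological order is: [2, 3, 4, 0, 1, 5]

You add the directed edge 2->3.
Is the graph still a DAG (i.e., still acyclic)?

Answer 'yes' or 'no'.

Answer: yes

Derivation:
Given toposort: [2, 3, 4, 0, 1, 5]
Position of 2: index 0; position of 3: index 1
New edge 2->3: forward
Forward edge: respects the existing order. Still a DAG, same toposort still valid.
Still a DAG? yes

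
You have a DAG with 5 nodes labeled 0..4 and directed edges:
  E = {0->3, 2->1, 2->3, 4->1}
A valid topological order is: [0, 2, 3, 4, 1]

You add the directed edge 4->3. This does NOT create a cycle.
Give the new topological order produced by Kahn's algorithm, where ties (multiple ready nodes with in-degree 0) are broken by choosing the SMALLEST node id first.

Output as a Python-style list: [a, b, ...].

Old toposort: [0, 2, 3, 4, 1]
Added edge: 4->3
Position of 4 (3) > position of 3 (2). Must reorder: 4 must now come before 3.
Run Kahn's algorithm (break ties by smallest node id):
  initial in-degrees: [0, 2, 0, 3, 0]
  ready (indeg=0): [0, 2, 4]
  pop 0: indeg[3]->2 | ready=[2, 4] | order so far=[0]
  pop 2: indeg[1]->1; indeg[3]->1 | ready=[4] | order so far=[0, 2]
  pop 4: indeg[1]->0; indeg[3]->0 | ready=[1, 3] | order so far=[0, 2, 4]
  pop 1: no out-edges | ready=[3] | order so far=[0, 2, 4, 1]
  pop 3: no out-edges | ready=[] | order so far=[0, 2, 4, 1, 3]
  Result: [0, 2, 4, 1, 3]

Answer: [0, 2, 4, 1, 3]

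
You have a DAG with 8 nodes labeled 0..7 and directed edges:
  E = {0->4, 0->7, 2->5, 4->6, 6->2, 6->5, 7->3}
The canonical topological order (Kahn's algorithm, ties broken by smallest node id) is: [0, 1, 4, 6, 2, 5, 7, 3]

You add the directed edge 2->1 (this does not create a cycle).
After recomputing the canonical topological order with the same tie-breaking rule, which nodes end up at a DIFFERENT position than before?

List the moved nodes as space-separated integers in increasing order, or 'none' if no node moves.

Old toposort: [0, 1, 4, 6, 2, 5, 7, 3]
Added edge 2->1
Recompute Kahn (smallest-id tiebreak):
  initial in-degrees: [0, 1, 1, 1, 1, 2, 1, 1]
  ready (indeg=0): [0]
  pop 0: indeg[4]->0; indeg[7]->0 | ready=[4, 7] | order so far=[0]
  pop 4: indeg[6]->0 | ready=[6, 7] | order so far=[0, 4]
  pop 6: indeg[2]->0; indeg[5]->1 | ready=[2, 7] | order so far=[0, 4, 6]
  pop 2: indeg[1]->0; indeg[5]->0 | ready=[1, 5, 7] | order so far=[0, 4, 6, 2]
  pop 1: no out-edges | ready=[5, 7] | order so far=[0, 4, 6, 2, 1]
  pop 5: no out-edges | ready=[7] | order so far=[0, 4, 6, 2, 1, 5]
  pop 7: indeg[3]->0 | ready=[3] | order so far=[0, 4, 6, 2, 1, 5, 7]
  pop 3: no out-edges | ready=[] | order so far=[0, 4, 6, 2, 1, 5, 7, 3]
New canonical toposort: [0, 4, 6, 2, 1, 5, 7, 3]
Compare positions:
  Node 0: index 0 -> 0 (same)
  Node 1: index 1 -> 4 (moved)
  Node 2: index 4 -> 3 (moved)
  Node 3: index 7 -> 7 (same)
  Node 4: index 2 -> 1 (moved)
  Node 5: index 5 -> 5 (same)
  Node 6: index 3 -> 2 (moved)
  Node 7: index 6 -> 6 (same)
Nodes that changed position: 1 2 4 6

Answer: 1 2 4 6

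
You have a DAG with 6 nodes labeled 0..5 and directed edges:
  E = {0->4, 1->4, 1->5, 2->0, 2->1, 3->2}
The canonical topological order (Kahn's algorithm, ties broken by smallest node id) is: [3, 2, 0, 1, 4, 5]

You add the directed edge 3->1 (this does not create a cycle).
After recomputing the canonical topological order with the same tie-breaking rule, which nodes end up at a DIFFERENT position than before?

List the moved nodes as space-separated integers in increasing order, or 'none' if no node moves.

Answer: none

Derivation:
Old toposort: [3, 2, 0, 1, 4, 5]
Added edge 3->1
Recompute Kahn (smallest-id tiebreak):
  initial in-degrees: [1, 2, 1, 0, 2, 1]
  ready (indeg=0): [3]
  pop 3: indeg[1]->1; indeg[2]->0 | ready=[2] | order so far=[3]
  pop 2: indeg[0]->0; indeg[1]->0 | ready=[0, 1] | order so far=[3, 2]
  pop 0: indeg[4]->1 | ready=[1] | order so far=[3, 2, 0]
  pop 1: indeg[4]->0; indeg[5]->0 | ready=[4, 5] | order so far=[3, 2, 0, 1]
  pop 4: no out-edges | ready=[5] | order so far=[3, 2, 0, 1, 4]
  pop 5: no out-edges | ready=[] | order so far=[3, 2, 0, 1, 4, 5]
New canonical toposort: [3, 2, 0, 1, 4, 5]
Compare positions:
  Node 0: index 2 -> 2 (same)
  Node 1: index 3 -> 3 (same)
  Node 2: index 1 -> 1 (same)
  Node 3: index 0 -> 0 (same)
  Node 4: index 4 -> 4 (same)
  Node 5: index 5 -> 5 (same)
Nodes that changed position: none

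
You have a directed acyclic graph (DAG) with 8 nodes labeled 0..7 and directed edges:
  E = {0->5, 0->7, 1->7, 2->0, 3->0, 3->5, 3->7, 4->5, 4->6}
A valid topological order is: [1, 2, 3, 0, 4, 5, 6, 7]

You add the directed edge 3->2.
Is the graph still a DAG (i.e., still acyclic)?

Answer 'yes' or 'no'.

Answer: yes

Derivation:
Given toposort: [1, 2, 3, 0, 4, 5, 6, 7]
Position of 3: index 2; position of 2: index 1
New edge 3->2: backward (u after v in old order)
Backward edge: old toposort is now invalid. Check if this creates a cycle.
Does 2 already reach 3? Reachable from 2: [0, 2, 5, 7]. NO -> still a DAG (reorder needed).
Still a DAG? yes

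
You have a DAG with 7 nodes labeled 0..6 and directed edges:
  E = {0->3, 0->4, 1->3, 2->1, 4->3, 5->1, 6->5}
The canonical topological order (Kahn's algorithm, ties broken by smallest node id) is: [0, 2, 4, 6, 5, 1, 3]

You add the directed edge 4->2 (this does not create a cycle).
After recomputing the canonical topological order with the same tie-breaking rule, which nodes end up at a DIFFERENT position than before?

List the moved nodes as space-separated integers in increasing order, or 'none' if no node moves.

Answer: 2 4

Derivation:
Old toposort: [0, 2, 4, 6, 5, 1, 3]
Added edge 4->2
Recompute Kahn (smallest-id tiebreak):
  initial in-degrees: [0, 2, 1, 3, 1, 1, 0]
  ready (indeg=0): [0, 6]
  pop 0: indeg[3]->2; indeg[4]->0 | ready=[4, 6] | order so far=[0]
  pop 4: indeg[2]->0; indeg[3]->1 | ready=[2, 6] | order so far=[0, 4]
  pop 2: indeg[1]->1 | ready=[6] | order so far=[0, 4, 2]
  pop 6: indeg[5]->0 | ready=[5] | order so far=[0, 4, 2, 6]
  pop 5: indeg[1]->0 | ready=[1] | order so far=[0, 4, 2, 6, 5]
  pop 1: indeg[3]->0 | ready=[3] | order so far=[0, 4, 2, 6, 5, 1]
  pop 3: no out-edges | ready=[] | order so far=[0, 4, 2, 6, 5, 1, 3]
New canonical toposort: [0, 4, 2, 6, 5, 1, 3]
Compare positions:
  Node 0: index 0 -> 0 (same)
  Node 1: index 5 -> 5 (same)
  Node 2: index 1 -> 2 (moved)
  Node 3: index 6 -> 6 (same)
  Node 4: index 2 -> 1 (moved)
  Node 5: index 4 -> 4 (same)
  Node 6: index 3 -> 3 (same)
Nodes that changed position: 2 4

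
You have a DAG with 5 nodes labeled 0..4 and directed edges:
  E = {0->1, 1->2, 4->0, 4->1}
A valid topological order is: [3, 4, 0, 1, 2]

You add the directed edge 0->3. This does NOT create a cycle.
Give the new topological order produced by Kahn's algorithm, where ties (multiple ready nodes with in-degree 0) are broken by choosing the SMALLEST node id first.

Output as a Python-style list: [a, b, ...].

Old toposort: [3, 4, 0, 1, 2]
Added edge: 0->3
Position of 0 (2) > position of 3 (0). Must reorder: 0 must now come before 3.
Run Kahn's algorithm (break ties by smallest node id):
  initial in-degrees: [1, 2, 1, 1, 0]
  ready (indeg=0): [4]
  pop 4: indeg[0]->0; indeg[1]->1 | ready=[0] | order so far=[4]
  pop 0: indeg[1]->0; indeg[3]->0 | ready=[1, 3] | order so far=[4, 0]
  pop 1: indeg[2]->0 | ready=[2, 3] | order so far=[4, 0, 1]
  pop 2: no out-edges | ready=[3] | order so far=[4, 0, 1, 2]
  pop 3: no out-edges | ready=[] | order so far=[4, 0, 1, 2, 3]
  Result: [4, 0, 1, 2, 3]

Answer: [4, 0, 1, 2, 3]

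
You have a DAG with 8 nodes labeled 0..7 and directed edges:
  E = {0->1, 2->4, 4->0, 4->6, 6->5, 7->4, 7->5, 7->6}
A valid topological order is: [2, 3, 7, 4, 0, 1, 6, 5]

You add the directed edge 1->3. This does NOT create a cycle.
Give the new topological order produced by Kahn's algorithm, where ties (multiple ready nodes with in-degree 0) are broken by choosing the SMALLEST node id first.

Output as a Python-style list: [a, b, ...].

Old toposort: [2, 3, 7, 4, 0, 1, 6, 5]
Added edge: 1->3
Position of 1 (5) > position of 3 (1). Must reorder: 1 must now come before 3.
Run Kahn's algorithm (break ties by smallest node id):
  initial in-degrees: [1, 1, 0, 1, 2, 2, 2, 0]
  ready (indeg=0): [2, 7]
  pop 2: indeg[4]->1 | ready=[7] | order so far=[2]
  pop 7: indeg[4]->0; indeg[5]->1; indeg[6]->1 | ready=[4] | order so far=[2, 7]
  pop 4: indeg[0]->0; indeg[6]->0 | ready=[0, 6] | order so far=[2, 7, 4]
  pop 0: indeg[1]->0 | ready=[1, 6] | order so far=[2, 7, 4, 0]
  pop 1: indeg[3]->0 | ready=[3, 6] | order so far=[2, 7, 4, 0, 1]
  pop 3: no out-edges | ready=[6] | order so far=[2, 7, 4, 0, 1, 3]
  pop 6: indeg[5]->0 | ready=[5] | order so far=[2, 7, 4, 0, 1, 3, 6]
  pop 5: no out-edges | ready=[] | order so far=[2, 7, 4, 0, 1, 3, 6, 5]
  Result: [2, 7, 4, 0, 1, 3, 6, 5]

Answer: [2, 7, 4, 0, 1, 3, 6, 5]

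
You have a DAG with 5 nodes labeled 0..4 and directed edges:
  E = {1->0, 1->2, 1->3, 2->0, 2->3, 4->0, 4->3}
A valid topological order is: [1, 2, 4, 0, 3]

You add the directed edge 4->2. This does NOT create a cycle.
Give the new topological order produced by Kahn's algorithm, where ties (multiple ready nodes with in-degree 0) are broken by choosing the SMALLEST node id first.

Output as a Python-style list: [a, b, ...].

Answer: [1, 4, 2, 0, 3]

Derivation:
Old toposort: [1, 2, 4, 0, 3]
Added edge: 4->2
Position of 4 (2) > position of 2 (1). Must reorder: 4 must now come before 2.
Run Kahn's algorithm (break ties by smallest node id):
  initial in-degrees: [3, 0, 2, 3, 0]
  ready (indeg=0): [1, 4]
  pop 1: indeg[0]->2; indeg[2]->1; indeg[3]->2 | ready=[4] | order so far=[1]
  pop 4: indeg[0]->1; indeg[2]->0; indeg[3]->1 | ready=[2] | order so far=[1, 4]
  pop 2: indeg[0]->0; indeg[3]->0 | ready=[0, 3] | order so far=[1, 4, 2]
  pop 0: no out-edges | ready=[3] | order so far=[1, 4, 2, 0]
  pop 3: no out-edges | ready=[] | order so far=[1, 4, 2, 0, 3]
  Result: [1, 4, 2, 0, 3]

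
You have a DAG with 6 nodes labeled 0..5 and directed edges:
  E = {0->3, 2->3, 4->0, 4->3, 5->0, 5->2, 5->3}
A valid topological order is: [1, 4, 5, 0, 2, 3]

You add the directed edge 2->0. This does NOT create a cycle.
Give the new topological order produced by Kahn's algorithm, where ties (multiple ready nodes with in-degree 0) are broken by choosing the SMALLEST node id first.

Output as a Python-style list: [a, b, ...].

Answer: [1, 4, 5, 2, 0, 3]

Derivation:
Old toposort: [1, 4, 5, 0, 2, 3]
Added edge: 2->0
Position of 2 (4) > position of 0 (3). Must reorder: 2 must now come before 0.
Run Kahn's algorithm (break ties by smallest node id):
  initial in-degrees: [3, 0, 1, 4, 0, 0]
  ready (indeg=0): [1, 4, 5]
  pop 1: no out-edges | ready=[4, 5] | order so far=[1]
  pop 4: indeg[0]->2; indeg[3]->3 | ready=[5] | order so far=[1, 4]
  pop 5: indeg[0]->1; indeg[2]->0; indeg[3]->2 | ready=[2] | order so far=[1, 4, 5]
  pop 2: indeg[0]->0; indeg[3]->1 | ready=[0] | order so far=[1, 4, 5, 2]
  pop 0: indeg[3]->0 | ready=[3] | order so far=[1, 4, 5, 2, 0]
  pop 3: no out-edges | ready=[] | order so far=[1, 4, 5, 2, 0, 3]
  Result: [1, 4, 5, 2, 0, 3]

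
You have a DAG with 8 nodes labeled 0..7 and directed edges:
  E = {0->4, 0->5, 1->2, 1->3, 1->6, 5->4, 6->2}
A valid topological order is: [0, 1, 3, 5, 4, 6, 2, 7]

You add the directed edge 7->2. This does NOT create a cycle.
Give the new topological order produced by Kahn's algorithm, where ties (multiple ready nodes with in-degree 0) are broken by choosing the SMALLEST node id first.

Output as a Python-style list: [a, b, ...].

Answer: [0, 1, 3, 5, 4, 6, 7, 2]

Derivation:
Old toposort: [0, 1, 3, 5, 4, 6, 2, 7]
Added edge: 7->2
Position of 7 (7) > position of 2 (6). Must reorder: 7 must now come before 2.
Run Kahn's algorithm (break ties by smallest node id):
  initial in-degrees: [0, 0, 3, 1, 2, 1, 1, 0]
  ready (indeg=0): [0, 1, 7]
  pop 0: indeg[4]->1; indeg[5]->0 | ready=[1, 5, 7] | order so far=[0]
  pop 1: indeg[2]->2; indeg[3]->0; indeg[6]->0 | ready=[3, 5, 6, 7] | order so far=[0, 1]
  pop 3: no out-edges | ready=[5, 6, 7] | order so far=[0, 1, 3]
  pop 5: indeg[4]->0 | ready=[4, 6, 7] | order so far=[0, 1, 3, 5]
  pop 4: no out-edges | ready=[6, 7] | order so far=[0, 1, 3, 5, 4]
  pop 6: indeg[2]->1 | ready=[7] | order so far=[0, 1, 3, 5, 4, 6]
  pop 7: indeg[2]->0 | ready=[2] | order so far=[0, 1, 3, 5, 4, 6, 7]
  pop 2: no out-edges | ready=[] | order so far=[0, 1, 3, 5, 4, 6, 7, 2]
  Result: [0, 1, 3, 5, 4, 6, 7, 2]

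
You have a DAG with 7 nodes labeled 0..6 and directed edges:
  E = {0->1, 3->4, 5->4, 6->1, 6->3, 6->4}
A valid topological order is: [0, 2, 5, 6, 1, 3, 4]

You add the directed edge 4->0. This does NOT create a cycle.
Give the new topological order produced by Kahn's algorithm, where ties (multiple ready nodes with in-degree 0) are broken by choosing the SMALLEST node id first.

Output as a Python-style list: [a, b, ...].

Old toposort: [0, 2, 5, 6, 1, 3, 4]
Added edge: 4->0
Position of 4 (6) > position of 0 (0). Must reorder: 4 must now come before 0.
Run Kahn's algorithm (break ties by smallest node id):
  initial in-degrees: [1, 2, 0, 1, 3, 0, 0]
  ready (indeg=0): [2, 5, 6]
  pop 2: no out-edges | ready=[5, 6] | order so far=[2]
  pop 5: indeg[4]->2 | ready=[6] | order so far=[2, 5]
  pop 6: indeg[1]->1; indeg[3]->0; indeg[4]->1 | ready=[3] | order so far=[2, 5, 6]
  pop 3: indeg[4]->0 | ready=[4] | order so far=[2, 5, 6, 3]
  pop 4: indeg[0]->0 | ready=[0] | order so far=[2, 5, 6, 3, 4]
  pop 0: indeg[1]->0 | ready=[1] | order so far=[2, 5, 6, 3, 4, 0]
  pop 1: no out-edges | ready=[] | order so far=[2, 5, 6, 3, 4, 0, 1]
  Result: [2, 5, 6, 3, 4, 0, 1]

Answer: [2, 5, 6, 3, 4, 0, 1]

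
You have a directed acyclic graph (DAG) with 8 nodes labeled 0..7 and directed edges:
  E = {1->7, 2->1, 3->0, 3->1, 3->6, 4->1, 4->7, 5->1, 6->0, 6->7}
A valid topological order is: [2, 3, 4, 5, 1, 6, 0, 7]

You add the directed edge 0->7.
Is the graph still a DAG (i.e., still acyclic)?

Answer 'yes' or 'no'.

Answer: yes

Derivation:
Given toposort: [2, 3, 4, 5, 1, 6, 0, 7]
Position of 0: index 6; position of 7: index 7
New edge 0->7: forward
Forward edge: respects the existing order. Still a DAG, same toposort still valid.
Still a DAG? yes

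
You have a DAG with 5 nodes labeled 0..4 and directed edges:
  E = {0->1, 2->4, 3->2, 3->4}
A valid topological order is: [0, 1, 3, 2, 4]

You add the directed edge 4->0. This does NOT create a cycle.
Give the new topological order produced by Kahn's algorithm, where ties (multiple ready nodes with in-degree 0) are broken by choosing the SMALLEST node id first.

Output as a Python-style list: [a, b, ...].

Answer: [3, 2, 4, 0, 1]

Derivation:
Old toposort: [0, 1, 3, 2, 4]
Added edge: 4->0
Position of 4 (4) > position of 0 (0). Must reorder: 4 must now come before 0.
Run Kahn's algorithm (break ties by smallest node id):
  initial in-degrees: [1, 1, 1, 0, 2]
  ready (indeg=0): [3]
  pop 3: indeg[2]->0; indeg[4]->1 | ready=[2] | order so far=[3]
  pop 2: indeg[4]->0 | ready=[4] | order so far=[3, 2]
  pop 4: indeg[0]->0 | ready=[0] | order so far=[3, 2, 4]
  pop 0: indeg[1]->0 | ready=[1] | order so far=[3, 2, 4, 0]
  pop 1: no out-edges | ready=[] | order so far=[3, 2, 4, 0, 1]
  Result: [3, 2, 4, 0, 1]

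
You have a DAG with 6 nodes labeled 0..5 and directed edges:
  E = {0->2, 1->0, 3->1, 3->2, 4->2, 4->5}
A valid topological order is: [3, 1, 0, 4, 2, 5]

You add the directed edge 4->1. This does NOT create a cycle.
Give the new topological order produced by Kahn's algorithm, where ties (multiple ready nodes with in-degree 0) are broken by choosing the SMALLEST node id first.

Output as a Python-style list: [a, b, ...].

Old toposort: [3, 1, 0, 4, 2, 5]
Added edge: 4->1
Position of 4 (3) > position of 1 (1). Must reorder: 4 must now come before 1.
Run Kahn's algorithm (break ties by smallest node id):
  initial in-degrees: [1, 2, 3, 0, 0, 1]
  ready (indeg=0): [3, 4]
  pop 3: indeg[1]->1; indeg[2]->2 | ready=[4] | order so far=[3]
  pop 4: indeg[1]->0; indeg[2]->1; indeg[5]->0 | ready=[1, 5] | order so far=[3, 4]
  pop 1: indeg[0]->0 | ready=[0, 5] | order so far=[3, 4, 1]
  pop 0: indeg[2]->0 | ready=[2, 5] | order so far=[3, 4, 1, 0]
  pop 2: no out-edges | ready=[5] | order so far=[3, 4, 1, 0, 2]
  pop 5: no out-edges | ready=[] | order so far=[3, 4, 1, 0, 2, 5]
  Result: [3, 4, 1, 0, 2, 5]

Answer: [3, 4, 1, 0, 2, 5]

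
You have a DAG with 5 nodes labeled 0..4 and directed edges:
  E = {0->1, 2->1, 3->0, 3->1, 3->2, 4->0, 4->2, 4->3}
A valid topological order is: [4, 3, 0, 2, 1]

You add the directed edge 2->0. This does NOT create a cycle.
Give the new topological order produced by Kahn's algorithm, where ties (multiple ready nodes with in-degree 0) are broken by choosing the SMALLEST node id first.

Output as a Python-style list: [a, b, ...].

Old toposort: [4, 3, 0, 2, 1]
Added edge: 2->0
Position of 2 (3) > position of 0 (2). Must reorder: 2 must now come before 0.
Run Kahn's algorithm (break ties by smallest node id):
  initial in-degrees: [3, 3, 2, 1, 0]
  ready (indeg=0): [4]
  pop 4: indeg[0]->2; indeg[2]->1; indeg[3]->0 | ready=[3] | order so far=[4]
  pop 3: indeg[0]->1; indeg[1]->2; indeg[2]->0 | ready=[2] | order so far=[4, 3]
  pop 2: indeg[0]->0; indeg[1]->1 | ready=[0] | order so far=[4, 3, 2]
  pop 0: indeg[1]->0 | ready=[1] | order so far=[4, 3, 2, 0]
  pop 1: no out-edges | ready=[] | order so far=[4, 3, 2, 0, 1]
  Result: [4, 3, 2, 0, 1]

Answer: [4, 3, 2, 0, 1]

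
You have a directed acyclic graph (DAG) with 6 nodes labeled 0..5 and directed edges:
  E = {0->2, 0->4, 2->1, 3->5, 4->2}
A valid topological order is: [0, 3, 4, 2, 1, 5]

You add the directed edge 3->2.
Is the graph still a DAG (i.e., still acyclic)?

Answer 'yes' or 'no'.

Answer: yes

Derivation:
Given toposort: [0, 3, 4, 2, 1, 5]
Position of 3: index 1; position of 2: index 3
New edge 3->2: forward
Forward edge: respects the existing order. Still a DAG, same toposort still valid.
Still a DAG? yes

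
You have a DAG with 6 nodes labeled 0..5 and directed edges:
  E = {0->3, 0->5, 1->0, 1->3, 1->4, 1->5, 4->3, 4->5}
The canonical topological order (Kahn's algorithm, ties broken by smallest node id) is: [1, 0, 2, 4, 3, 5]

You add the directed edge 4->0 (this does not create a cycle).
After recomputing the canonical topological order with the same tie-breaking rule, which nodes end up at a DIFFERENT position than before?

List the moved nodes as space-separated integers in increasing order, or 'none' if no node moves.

Old toposort: [1, 0, 2, 4, 3, 5]
Added edge 4->0
Recompute Kahn (smallest-id tiebreak):
  initial in-degrees: [2, 0, 0, 3, 1, 3]
  ready (indeg=0): [1, 2]
  pop 1: indeg[0]->1; indeg[3]->2; indeg[4]->0; indeg[5]->2 | ready=[2, 4] | order so far=[1]
  pop 2: no out-edges | ready=[4] | order so far=[1, 2]
  pop 4: indeg[0]->0; indeg[3]->1; indeg[5]->1 | ready=[0] | order so far=[1, 2, 4]
  pop 0: indeg[3]->0; indeg[5]->0 | ready=[3, 5] | order so far=[1, 2, 4, 0]
  pop 3: no out-edges | ready=[5] | order so far=[1, 2, 4, 0, 3]
  pop 5: no out-edges | ready=[] | order so far=[1, 2, 4, 0, 3, 5]
New canonical toposort: [1, 2, 4, 0, 3, 5]
Compare positions:
  Node 0: index 1 -> 3 (moved)
  Node 1: index 0 -> 0 (same)
  Node 2: index 2 -> 1 (moved)
  Node 3: index 4 -> 4 (same)
  Node 4: index 3 -> 2 (moved)
  Node 5: index 5 -> 5 (same)
Nodes that changed position: 0 2 4

Answer: 0 2 4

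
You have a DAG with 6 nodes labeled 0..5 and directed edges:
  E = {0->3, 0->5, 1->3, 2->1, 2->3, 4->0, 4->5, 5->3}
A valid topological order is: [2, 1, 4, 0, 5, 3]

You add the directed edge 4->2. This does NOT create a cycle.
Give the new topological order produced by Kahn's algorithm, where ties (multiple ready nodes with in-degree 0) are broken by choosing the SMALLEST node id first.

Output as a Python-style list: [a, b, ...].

Old toposort: [2, 1, 4, 0, 5, 3]
Added edge: 4->2
Position of 4 (2) > position of 2 (0). Must reorder: 4 must now come before 2.
Run Kahn's algorithm (break ties by smallest node id):
  initial in-degrees: [1, 1, 1, 4, 0, 2]
  ready (indeg=0): [4]
  pop 4: indeg[0]->0; indeg[2]->0; indeg[5]->1 | ready=[0, 2] | order so far=[4]
  pop 0: indeg[3]->3; indeg[5]->0 | ready=[2, 5] | order so far=[4, 0]
  pop 2: indeg[1]->0; indeg[3]->2 | ready=[1, 5] | order so far=[4, 0, 2]
  pop 1: indeg[3]->1 | ready=[5] | order so far=[4, 0, 2, 1]
  pop 5: indeg[3]->0 | ready=[3] | order so far=[4, 0, 2, 1, 5]
  pop 3: no out-edges | ready=[] | order so far=[4, 0, 2, 1, 5, 3]
  Result: [4, 0, 2, 1, 5, 3]

Answer: [4, 0, 2, 1, 5, 3]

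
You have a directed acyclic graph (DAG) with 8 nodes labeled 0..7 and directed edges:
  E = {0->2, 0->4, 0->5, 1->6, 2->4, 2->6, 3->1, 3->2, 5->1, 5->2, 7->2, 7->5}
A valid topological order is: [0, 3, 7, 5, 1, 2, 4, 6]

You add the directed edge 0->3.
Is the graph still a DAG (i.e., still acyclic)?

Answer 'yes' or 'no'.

Given toposort: [0, 3, 7, 5, 1, 2, 4, 6]
Position of 0: index 0; position of 3: index 1
New edge 0->3: forward
Forward edge: respects the existing order. Still a DAG, same toposort still valid.
Still a DAG? yes

Answer: yes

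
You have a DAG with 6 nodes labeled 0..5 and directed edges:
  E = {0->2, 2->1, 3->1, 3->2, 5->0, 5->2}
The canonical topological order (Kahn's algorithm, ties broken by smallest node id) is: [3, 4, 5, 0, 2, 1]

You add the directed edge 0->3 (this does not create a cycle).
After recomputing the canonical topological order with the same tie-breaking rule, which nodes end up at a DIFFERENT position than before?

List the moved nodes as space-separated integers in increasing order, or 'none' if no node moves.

Old toposort: [3, 4, 5, 0, 2, 1]
Added edge 0->3
Recompute Kahn (smallest-id tiebreak):
  initial in-degrees: [1, 2, 3, 1, 0, 0]
  ready (indeg=0): [4, 5]
  pop 4: no out-edges | ready=[5] | order so far=[4]
  pop 5: indeg[0]->0; indeg[2]->2 | ready=[0] | order so far=[4, 5]
  pop 0: indeg[2]->1; indeg[3]->0 | ready=[3] | order so far=[4, 5, 0]
  pop 3: indeg[1]->1; indeg[2]->0 | ready=[2] | order so far=[4, 5, 0, 3]
  pop 2: indeg[1]->0 | ready=[1] | order so far=[4, 5, 0, 3, 2]
  pop 1: no out-edges | ready=[] | order so far=[4, 5, 0, 3, 2, 1]
New canonical toposort: [4, 5, 0, 3, 2, 1]
Compare positions:
  Node 0: index 3 -> 2 (moved)
  Node 1: index 5 -> 5 (same)
  Node 2: index 4 -> 4 (same)
  Node 3: index 0 -> 3 (moved)
  Node 4: index 1 -> 0 (moved)
  Node 5: index 2 -> 1 (moved)
Nodes that changed position: 0 3 4 5

Answer: 0 3 4 5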